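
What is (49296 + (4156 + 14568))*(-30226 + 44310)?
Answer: 957993680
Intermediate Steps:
(49296 + (4156 + 14568))*(-30226 + 44310) = (49296 + 18724)*14084 = 68020*14084 = 957993680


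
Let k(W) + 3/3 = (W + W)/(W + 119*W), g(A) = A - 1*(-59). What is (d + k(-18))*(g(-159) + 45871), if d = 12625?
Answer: 11556277337/20 ≈ 5.7781e+8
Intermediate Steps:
g(A) = 59 + A (g(A) = A + 59 = 59 + A)
k(W) = -59/60 (k(W) = -1 + (W + W)/(W + 119*W) = -1 + (2*W)/((120*W)) = -1 + (2*W)*(1/(120*W)) = -1 + 1/60 = -59/60)
(d + k(-18))*(g(-159) + 45871) = (12625 - 59/60)*((59 - 159) + 45871) = 757441*(-100 + 45871)/60 = (757441/60)*45771 = 11556277337/20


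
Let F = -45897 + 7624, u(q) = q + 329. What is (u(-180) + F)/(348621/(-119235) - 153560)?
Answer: 1515238380/6103358407 ≈ 0.24826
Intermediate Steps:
u(q) = 329 + q
F = -38273
(u(-180) + F)/(348621/(-119235) - 153560) = ((329 - 180) - 38273)/(348621/(-119235) - 153560) = (149 - 38273)/(348621*(-1/119235) - 153560) = -38124/(-116207/39745 - 153560) = -38124/(-6103358407/39745) = -38124*(-39745/6103358407) = 1515238380/6103358407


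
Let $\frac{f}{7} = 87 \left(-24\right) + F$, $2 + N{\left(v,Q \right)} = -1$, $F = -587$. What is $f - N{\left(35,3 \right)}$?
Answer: $-18722$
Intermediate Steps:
$N{\left(v,Q \right)} = -3$ ($N{\left(v,Q \right)} = -2 - 1 = -3$)
$f = -18725$ ($f = 7 \left(87 \left(-24\right) - 587\right) = 7 \left(-2088 - 587\right) = 7 \left(-2675\right) = -18725$)
$f - N{\left(35,3 \right)} = -18725 - -3 = -18725 + 3 = -18722$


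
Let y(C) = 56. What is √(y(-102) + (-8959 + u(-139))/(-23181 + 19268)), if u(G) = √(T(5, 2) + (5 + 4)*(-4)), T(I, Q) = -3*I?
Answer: √(892504431 - 3913*I*√51)/3913 ≈ 7.6348 - 0.00011952*I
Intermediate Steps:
u(G) = I*√51 (u(G) = √(-3*5 + (5 + 4)*(-4)) = √(-15 + 9*(-4)) = √(-15 - 36) = √(-51) = I*√51)
√(y(-102) + (-8959 + u(-139))/(-23181 + 19268)) = √(56 + (-8959 + I*√51)/(-23181 + 19268)) = √(56 + (-8959 + I*√51)/(-3913)) = √(56 + (-8959 + I*√51)*(-1/3913)) = √(56 + (8959/3913 - I*√51/3913)) = √(228087/3913 - I*√51/3913)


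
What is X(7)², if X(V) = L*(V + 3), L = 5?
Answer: 2500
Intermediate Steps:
X(V) = 15 + 5*V (X(V) = 5*(V + 3) = 5*(3 + V) = 15 + 5*V)
X(7)² = (15 + 5*7)² = (15 + 35)² = 50² = 2500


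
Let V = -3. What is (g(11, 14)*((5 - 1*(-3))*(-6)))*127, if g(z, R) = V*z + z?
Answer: 134112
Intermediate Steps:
g(z, R) = -2*z (g(z, R) = -3*z + z = -2*z)
(g(11, 14)*((5 - 1*(-3))*(-6)))*127 = ((-2*11)*((5 - 1*(-3))*(-6)))*127 = -22*(5 + 3)*(-6)*127 = -176*(-6)*127 = -22*(-48)*127 = 1056*127 = 134112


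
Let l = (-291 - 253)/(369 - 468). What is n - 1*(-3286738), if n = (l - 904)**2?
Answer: 40125777442/9801 ≈ 4.0940e+6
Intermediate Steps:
l = 544/99 (l = -544/(-99) = -544*(-1/99) = 544/99 ≈ 5.4949)
n = 7912458304/9801 (n = (544/99 - 904)**2 = (-88952/99)**2 = 7912458304/9801 ≈ 8.0731e+5)
n - 1*(-3286738) = 7912458304/9801 - 1*(-3286738) = 7912458304/9801 + 3286738 = 40125777442/9801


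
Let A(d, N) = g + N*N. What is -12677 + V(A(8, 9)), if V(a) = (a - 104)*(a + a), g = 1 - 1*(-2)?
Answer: -16037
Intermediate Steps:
g = 3 (g = 1 + 2 = 3)
A(d, N) = 3 + N**2 (A(d, N) = 3 + N*N = 3 + N**2)
V(a) = 2*a*(-104 + a) (V(a) = (-104 + a)*(2*a) = 2*a*(-104 + a))
-12677 + V(A(8, 9)) = -12677 + 2*(3 + 9**2)*(-104 + (3 + 9**2)) = -12677 + 2*(3 + 81)*(-104 + (3 + 81)) = -12677 + 2*84*(-104 + 84) = -12677 + 2*84*(-20) = -12677 - 3360 = -16037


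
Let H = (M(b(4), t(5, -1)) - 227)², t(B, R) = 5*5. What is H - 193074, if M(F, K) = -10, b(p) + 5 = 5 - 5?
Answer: -136905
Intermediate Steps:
b(p) = -5 (b(p) = -5 + (5 - 5) = -5 + 0 = -5)
t(B, R) = 25
H = 56169 (H = (-10 - 227)² = (-237)² = 56169)
H - 193074 = 56169 - 193074 = -136905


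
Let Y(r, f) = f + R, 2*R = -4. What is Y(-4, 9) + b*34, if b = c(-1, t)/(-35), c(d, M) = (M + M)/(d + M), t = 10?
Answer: 305/63 ≈ 4.8413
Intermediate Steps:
R = -2 (R = (1/2)*(-4) = -2)
Y(r, f) = -2 + f (Y(r, f) = f - 2 = -2 + f)
c(d, M) = 2*M/(M + d) (c(d, M) = (2*M)/(M + d) = 2*M/(M + d))
b = -4/63 (b = (2*10/(10 - 1))/(-35) = (2*10/9)*(-1/35) = (2*10*(1/9))*(-1/35) = (20/9)*(-1/35) = -4/63 ≈ -0.063492)
Y(-4, 9) + b*34 = (-2 + 9) - 4/63*34 = 7 - 136/63 = 305/63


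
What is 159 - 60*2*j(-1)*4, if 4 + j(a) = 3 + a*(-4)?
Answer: -1281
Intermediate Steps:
j(a) = -1 - 4*a (j(a) = -4 + (3 + a*(-4)) = -4 + (3 - 4*a) = -1 - 4*a)
159 - 60*2*j(-1)*4 = 159 - 60*2*(-1 - 4*(-1))*4 = 159 - 60*2*(-1 + 4)*4 = 159 - 60*2*3*4 = 159 - 360*4 = 159 - 60*24 = 159 - 1440 = -1281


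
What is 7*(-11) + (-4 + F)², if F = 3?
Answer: -76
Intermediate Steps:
7*(-11) + (-4 + F)² = 7*(-11) + (-4 + 3)² = -77 + (-1)² = -77 + 1 = -76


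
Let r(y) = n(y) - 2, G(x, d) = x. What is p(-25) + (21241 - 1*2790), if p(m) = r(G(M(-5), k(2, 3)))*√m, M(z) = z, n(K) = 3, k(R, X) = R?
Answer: 18451 + 5*I ≈ 18451.0 + 5.0*I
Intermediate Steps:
r(y) = 1 (r(y) = 3 - 2 = 1)
p(m) = √m (p(m) = 1*√m = √m)
p(-25) + (21241 - 1*2790) = √(-25) + (21241 - 1*2790) = 5*I + (21241 - 2790) = 5*I + 18451 = 18451 + 5*I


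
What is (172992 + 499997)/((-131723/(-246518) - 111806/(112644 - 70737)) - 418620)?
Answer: -6952534833769914/4324714023835867 ≈ -1.6076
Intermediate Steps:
(172992 + 499997)/((-131723/(-246518) - 111806/(112644 - 70737)) - 418620) = 672989/((-131723*(-1/246518) - 111806/41907) - 418620) = 672989/((131723/246518 - 111806*1/41907) - 418620) = 672989/((131723/246518 - 111806/41907) - 418620) = 672989/(-22042075747/10330829826 - 418620) = 672989/(-4324714023835867/10330829826) = 672989*(-10330829826/4324714023835867) = -6952534833769914/4324714023835867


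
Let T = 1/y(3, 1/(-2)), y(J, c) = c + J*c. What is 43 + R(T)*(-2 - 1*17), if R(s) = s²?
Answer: 153/4 ≈ 38.250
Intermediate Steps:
T = -½ (T = 1/((1 + 3)/(-2)) = 1/(-½*4) = 1/(-2) = -½ ≈ -0.50000)
43 + R(T)*(-2 - 1*17) = 43 + (-½)²*(-2 - 1*17) = 43 + (-2 - 17)/4 = 43 + (¼)*(-19) = 43 - 19/4 = 153/4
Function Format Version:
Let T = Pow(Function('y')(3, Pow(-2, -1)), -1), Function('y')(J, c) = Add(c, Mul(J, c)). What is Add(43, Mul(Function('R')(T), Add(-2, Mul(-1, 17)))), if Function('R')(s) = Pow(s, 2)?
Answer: Rational(153, 4) ≈ 38.250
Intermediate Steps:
T = Rational(-1, 2) (T = Pow(Mul(Pow(-2, -1), Add(1, 3)), -1) = Pow(Mul(Rational(-1, 2), 4), -1) = Pow(-2, -1) = Rational(-1, 2) ≈ -0.50000)
Add(43, Mul(Function('R')(T), Add(-2, Mul(-1, 17)))) = Add(43, Mul(Pow(Rational(-1, 2), 2), Add(-2, Mul(-1, 17)))) = Add(43, Mul(Rational(1, 4), Add(-2, -17))) = Add(43, Mul(Rational(1, 4), -19)) = Add(43, Rational(-19, 4)) = Rational(153, 4)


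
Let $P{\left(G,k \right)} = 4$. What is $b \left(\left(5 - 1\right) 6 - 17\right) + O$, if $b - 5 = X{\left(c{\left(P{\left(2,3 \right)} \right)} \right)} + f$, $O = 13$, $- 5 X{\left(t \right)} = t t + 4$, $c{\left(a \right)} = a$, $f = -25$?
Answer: $-155$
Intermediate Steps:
$X{\left(t \right)} = - \frac{4}{5} - \frac{t^{2}}{5}$ ($X{\left(t \right)} = - \frac{t t + 4}{5} = - \frac{t^{2} + 4}{5} = - \frac{4 + t^{2}}{5} = - \frac{4}{5} - \frac{t^{2}}{5}$)
$b = -24$ ($b = 5 - \left(\frac{129}{5} + \frac{16}{5}\right) = 5 - 29 = -24$)
$b \left(\left(5 - 1\right) 6 - 17\right) + O = - 24 \left(\left(5 - 1\right) 6 - 17\right) + 13 = - 24 \left(4 \cdot 6 - 17\right) + 13 = - 24 \left(24 - 17\right) + 13 = \left(-24\right) 7 + 13 = -168 + 13 = -155$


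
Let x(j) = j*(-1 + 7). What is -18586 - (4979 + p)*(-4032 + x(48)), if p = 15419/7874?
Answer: 73346788598/3937 ≈ 1.8630e+7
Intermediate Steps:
p = 15419/7874 (p = 15419*(1/7874) = 15419/7874 ≈ 1.9582)
x(j) = 6*j (x(j) = j*6 = 6*j)
-18586 - (4979 + p)*(-4032 + x(48)) = -18586 - (4979 + 15419/7874)*(-4032 + 6*48) = -18586 - 39220065*(-4032 + 288)/7874 = -18586 - 39220065*(-3744)/7874 = -18586 - 1*(-73419961680/3937) = -18586 + 73419961680/3937 = 73346788598/3937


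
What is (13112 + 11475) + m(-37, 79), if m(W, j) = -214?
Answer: 24373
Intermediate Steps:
(13112 + 11475) + m(-37, 79) = (13112 + 11475) - 214 = 24587 - 214 = 24373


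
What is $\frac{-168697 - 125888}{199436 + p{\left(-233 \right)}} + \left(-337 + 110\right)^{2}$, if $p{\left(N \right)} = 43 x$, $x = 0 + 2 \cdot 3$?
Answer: $\frac{10289737541}{199694} \approx 51528.0$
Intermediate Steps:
$x = 6$ ($x = 0 + 6 = 6$)
$p{\left(N \right)} = 258$ ($p{\left(N \right)} = 43 \cdot 6 = 258$)
$\frac{-168697 - 125888}{199436 + p{\left(-233 \right)}} + \left(-337 + 110\right)^{2} = \frac{-168697 - 125888}{199436 + 258} + \left(-337 + 110\right)^{2} = - \frac{294585}{199694} + \left(-227\right)^{2} = \left(-294585\right) \frac{1}{199694} + 51529 = - \frac{294585}{199694} + 51529 = \frac{10289737541}{199694}$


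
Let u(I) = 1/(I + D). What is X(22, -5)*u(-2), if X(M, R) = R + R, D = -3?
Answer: 2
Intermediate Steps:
X(M, R) = 2*R
u(I) = 1/(-3 + I) (u(I) = 1/(I - 3) = 1/(-3 + I))
X(22, -5)*u(-2) = (2*(-5))/(-3 - 2) = -10/(-5) = -10*(-1/5) = 2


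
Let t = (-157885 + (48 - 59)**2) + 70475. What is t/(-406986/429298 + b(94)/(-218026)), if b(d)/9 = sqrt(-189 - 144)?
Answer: 60413386588003540796109116/656137021058311927899 - 2630551441790171328942*I*sqrt(37)/218712340352770642633 ≈ 92074.0 - 73.16*I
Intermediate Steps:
b(d) = 27*I*sqrt(37) (b(d) = 9*sqrt(-189 - 144) = 9*sqrt(-333) = 9*(3*I*sqrt(37)) = 27*I*sqrt(37))
t = -87289 (t = (-157885 + (-11)**2) + 70475 = (-157885 + 121) + 70475 = -157764 + 70475 = -87289)
t/(-406986/429298 + b(94)/(-218026)) = -87289/(-406986/429298 + (27*I*sqrt(37))/(-218026)) = -87289/(-406986*1/429298 + (27*I*sqrt(37))*(-1/218026)) = -87289/(-203493/214649 - 27*I*sqrt(37)/218026)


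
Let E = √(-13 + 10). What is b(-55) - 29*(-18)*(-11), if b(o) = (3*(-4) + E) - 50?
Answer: -5804 + I*√3 ≈ -5804.0 + 1.732*I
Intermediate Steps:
E = I*√3 (E = √(-3) = I*√3 ≈ 1.732*I)
b(o) = -62 + I*√3 (b(o) = (3*(-4) + I*√3) - 50 = (-12 + I*√3) - 50 = -62 + I*√3)
b(-55) - 29*(-18)*(-11) = (-62 + I*√3) - 29*(-18)*(-11) = (-62 + I*√3) - (-522)*(-11) = (-62 + I*√3) - 1*5742 = (-62 + I*√3) - 5742 = -5804 + I*√3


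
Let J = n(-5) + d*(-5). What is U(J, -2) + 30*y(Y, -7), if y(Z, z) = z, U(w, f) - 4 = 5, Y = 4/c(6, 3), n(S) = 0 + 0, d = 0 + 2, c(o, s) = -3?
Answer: -201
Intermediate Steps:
d = 2
n(S) = 0
J = -10 (J = 0 + 2*(-5) = 0 - 10 = -10)
Y = -4/3 (Y = 4/(-3) = 4*(-1/3) = -4/3 ≈ -1.3333)
U(w, f) = 9 (U(w, f) = 4 + 5 = 9)
U(J, -2) + 30*y(Y, -7) = 9 + 30*(-7) = 9 - 210 = -201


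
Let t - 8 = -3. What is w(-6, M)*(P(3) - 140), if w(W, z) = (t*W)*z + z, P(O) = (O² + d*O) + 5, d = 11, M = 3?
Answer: 8091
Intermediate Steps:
t = 5 (t = 8 - 3 = 5)
P(O) = 5 + O² + 11*O (P(O) = (O² + 11*O) + 5 = 5 + O² + 11*O)
w(W, z) = z + 5*W*z (w(W, z) = (5*W)*z + z = 5*W*z + z = z + 5*W*z)
w(-6, M)*(P(3) - 140) = (3*(1 + 5*(-6)))*((5 + 3² + 11*3) - 140) = (3*(1 - 30))*((5 + 9 + 33) - 140) = (3*(-29))*(47 - 140) = -87*(-93) = 8091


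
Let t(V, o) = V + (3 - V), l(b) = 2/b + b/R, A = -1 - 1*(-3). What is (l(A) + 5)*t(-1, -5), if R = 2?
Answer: 21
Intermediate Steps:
A = 2 (A = -1 + 3 = 2)
l(b) = b/2 + 2/b (l(b) = 2/b + b/2 = b/2 + 2/b)
t(V, o) = 3
(l(A) + 5)*t(-1, -5) = (((1/2)*2 + 2/2) + 5)*3 = ((1 + 2*(1/2)) + 5)*3 = ((1 + 1) + 5)*3 = (2 + 5)*3 = 7*3 = 21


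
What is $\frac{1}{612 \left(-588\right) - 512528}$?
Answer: $- \frac{1}{872384} \approx -1.1463 \cdot 10^{-6}$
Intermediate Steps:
$\frac{1}{612 \left(-588\right) - 512528} = \frac{1}{-359856 - 512528} = \frac{1}{-872384} = - \frac{1}{872384}$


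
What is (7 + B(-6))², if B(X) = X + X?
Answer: 25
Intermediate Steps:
B(X) = 2*X
(7 + B(-6))² = (7 + 2*(-6))² = (7 - 12)² = (-5)² = 25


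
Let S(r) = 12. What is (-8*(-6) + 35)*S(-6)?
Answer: 996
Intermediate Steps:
(-8*(-6) + 35)*S(-6) = (-8*(-6) + 35)*12 = (48 + 35)*12 = 83*12 = 996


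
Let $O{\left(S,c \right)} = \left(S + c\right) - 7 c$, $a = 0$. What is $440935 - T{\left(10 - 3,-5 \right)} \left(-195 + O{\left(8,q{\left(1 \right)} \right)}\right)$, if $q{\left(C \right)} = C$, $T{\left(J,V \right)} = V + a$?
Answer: $439970$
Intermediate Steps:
$T{\left(J,V \right)} = V$ ($T{\left(J,V \right)} = V + 0 = V$)
$O{\left(S,c \right)} = S - 6 c$
$440935 - T{\left(10 - 3,-5 \right)} \left(-195 + O{\left(8,q{\left(1 \right)} \right)}\right) = 440935 - - 5 \left(-195 + \left(8 - 6\right)\right) = 440935 - - 5 \left(-195 + 2\right) = 440935 - \left(-5\right) \left(-193\right) = 440935 - 965 = 439970$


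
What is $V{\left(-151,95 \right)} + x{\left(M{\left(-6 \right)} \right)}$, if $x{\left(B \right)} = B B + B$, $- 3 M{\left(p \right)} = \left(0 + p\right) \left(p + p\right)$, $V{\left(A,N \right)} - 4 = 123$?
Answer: $679$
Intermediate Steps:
$V{\left(A,N \right)} = 127$ ($V{\left(A,N \right)} = 4 + 123 = 127$)
$M{\left(p \right)} = - \frac{2 p^{2}}{3}$ ($M{\left(p \right)} = - \frac{\left(0 + p\right) \left(p + p\right)}{3} = - \frac{p 2 p}{3} = - \frac{2 p^{2}}{3}$)
$x{\left(B \right)} = B + B^{2}$ ($x{\left(B \right)} = B^{2} + B = B + B^{2}$)
$V{\left(-151,95 \right)} + x{\left(M{\left(-6 \right)} \right)} = 127 + - \frac{2 \left(-6\right)^{2}}{3} \left(1 - \frac{2 \left(-6\right)^{2}}{3}\right) = 127 + \left(- \frac{2}{3}\right) 36 \left(1 - 24\right) = 127 - 24 \left(1 - 24\right) = 127 - -552 = 127 + 552 = 679$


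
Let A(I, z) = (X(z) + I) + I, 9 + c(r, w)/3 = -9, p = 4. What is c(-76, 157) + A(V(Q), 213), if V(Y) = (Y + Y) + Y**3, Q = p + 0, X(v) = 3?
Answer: 93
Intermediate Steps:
c(r, w) = -54 (c(r, w) = -27 + 3*(-9) = -27 - 27 = -54)
Q = 4 (Q = 4 + 0 = 4)
V(Y) = Y**3 + 2*Y (V(Y) = 2*Y + Y**3 = Y**3 + 2*Y)
A(I, z) = 3 + 2*I (A(I, z) = (3 + I) + I = 3 + 2*I)
c(-76, 157) + A(V(Q), 213) = -54 + (3 + 2*(4*(2 + 4**2))) = -54 + (3 + 2*(4*(2 + 16))) = -54 + (3 + 2*(4*18)) = -54 + (3 + 2*72) = -54 + (3 + 144) = -54 + 147 = 93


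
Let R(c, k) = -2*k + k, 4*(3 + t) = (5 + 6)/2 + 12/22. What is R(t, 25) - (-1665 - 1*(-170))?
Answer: 1470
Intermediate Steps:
t = -131/88 (t = -3 + ((5 + 6)/2 + 12/22)/4 = -3 + (11*(1/2) + 12*(1/22))/4 = -3 + (11/2 + 6/11)/4 = -3 + (1/4)*(133/22) = -3 + 133/88 = -131/88 ≈ -1.4886)
R(c, k) = -k
R(t, 25) - (-1665 - 1*(-170)) = -1*25 - (-1665 - 1*(-170)) = -25 - (-1665 + 170) = -25 - 1*(-1495) = -25 + 1495 = 1470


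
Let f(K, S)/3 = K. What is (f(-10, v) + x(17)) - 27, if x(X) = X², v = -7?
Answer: 232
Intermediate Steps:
f(K, S) = 3*K
(f(-10, v) + x(17)) - 27 = (3*(-10) + 17²) - 27 = (-30 + 289) - 27 = 259 - 27 = 232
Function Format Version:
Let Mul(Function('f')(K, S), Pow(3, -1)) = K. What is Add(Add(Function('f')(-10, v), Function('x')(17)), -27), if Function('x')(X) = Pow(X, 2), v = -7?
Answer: 232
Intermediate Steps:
Function('f')(K, S) = Mul(3, K)
Add(Add(Function('f')(-10, v), Function('x')(17)), -27) = Add(Add(Mul(3, -10), Pow(17, 2)), -27) = Add(Add(-30, 289), -27) = Add(259, -27) = 232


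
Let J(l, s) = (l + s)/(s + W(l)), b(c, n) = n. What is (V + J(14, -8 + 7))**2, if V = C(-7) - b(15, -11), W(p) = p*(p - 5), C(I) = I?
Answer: 263169/15625 ≈ 16.843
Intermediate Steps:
W(p) = p*(-5 + p)
J(l, s) = (l + s)/(s + l*(-5 + l))
V = 4 (V = -7 - 1*(-11) = -7 + 11 = 4)
(V + J(14, -8 + 7))**2 = (4 + (14 + (-8 + 7))/((-8 + 7) + 14*(-5 + 14)))**2 = (4 + (14 - 1)/(-1 + 14*9))**2 = (4 + 13/(-1 + 126))**2 = (4 + 13/125)**2 = (513/125)**2 = 263169/15625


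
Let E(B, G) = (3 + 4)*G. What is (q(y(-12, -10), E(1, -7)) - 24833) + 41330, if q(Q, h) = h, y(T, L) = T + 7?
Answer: 16448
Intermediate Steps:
E(B, G) = 7*G
y(T, L) = 7 + T
(q(y(-12, -10), E(1, -7)) - 24833) + 41330 = (7*(-7) - 24833) + 41330 = (-49 - 24833) + 41330 = -24882 + 41330 = 16448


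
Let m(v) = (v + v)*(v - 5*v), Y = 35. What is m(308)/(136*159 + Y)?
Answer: -6272/179 ≈ -35.039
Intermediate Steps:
m(v) = -8*v² (m(v) = (2*v)*(-4*v) = -8*v²)
m(308)/(136*159 + Y) = (-8*308²)/(136*159 + 35) = (-8*94864)/(21624 + 35) = -758912/21659 = -758912*1/21659 = -6272/179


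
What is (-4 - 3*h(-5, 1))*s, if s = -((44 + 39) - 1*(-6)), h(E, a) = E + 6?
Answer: 623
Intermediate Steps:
h(E, a) = 6 + E
s = -89 (s = -(83 + 6) = -1*89 = -89)
(-4 - 3*h(-5, 1))*s = (-4 - 3*(6 - 5))*(-89) = (-4 - 3*1)*(-89) = (-4 - 3)*(-89) = -7*(-89) = 623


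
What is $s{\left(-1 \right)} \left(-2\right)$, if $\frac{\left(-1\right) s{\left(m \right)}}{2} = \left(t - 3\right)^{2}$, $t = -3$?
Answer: $144$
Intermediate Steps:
$s{\left(m \right)} = -72$ ($s{\left(m \right)} = - 2 \left(-3 - 3\right)^{2} = - 2 \left(-6\right)^{2} = \left(-2\right) 36 = -72$)
$s{\left(-1 \right)} \left(-2\right) = \left(-72\right) \left(-2\right) = 144$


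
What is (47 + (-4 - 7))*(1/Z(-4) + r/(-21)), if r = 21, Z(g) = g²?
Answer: -135/4 ≈ -33.750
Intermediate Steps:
(47 + (-4 - 7))*(1/Z(-4) + r/(-21)) = (47 + (-4 - 7))*(1/(-4)² + 21/(-21)) = (47 - 11)*(1/16 + 21*(-1/21)) = 36*(1*(1/16) - 1) = 36*(1/16 - 1) = 36*(-15/16) = -135/4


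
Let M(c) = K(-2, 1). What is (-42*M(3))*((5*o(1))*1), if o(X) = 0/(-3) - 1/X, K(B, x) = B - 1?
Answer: -630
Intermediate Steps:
K(B, x) = -1 + B
o(X) = -1/X (o(X) = 0*(-⅓) - 1/X = 0 - 1/X = -1/X)
M(c) = -3 (M(c) = -1 - 2 = -3)
(-42*M(3))*((5*o(1))*1) = (-42*(-3))*((5*(-1/1))*1) = 126*((5*(-1*1))*1) = 126*((5*(-1))*1) = 126*(-5*1) = 126*(-5) = -630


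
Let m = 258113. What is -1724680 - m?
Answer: -1982793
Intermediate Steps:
-1724680 - m = -1724680 - 1*258113 = -1724680 - 258113 = -1982793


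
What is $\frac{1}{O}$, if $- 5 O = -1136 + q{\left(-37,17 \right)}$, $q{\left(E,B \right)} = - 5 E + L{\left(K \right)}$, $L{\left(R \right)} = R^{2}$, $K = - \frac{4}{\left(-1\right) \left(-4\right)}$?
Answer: $\frac{1}{190} \approx 0.0052632$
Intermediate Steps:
$K = -1$ ($K = - \frac{4}{4} = \left(-4\right) \frac{1}{4} = -1$)
$q{\left(E,B \right)} = 1 - 5 E$ ($q{\left(E,B \right)} = - 5 E + \left(-1\right)^{2} = - 5 E + 1 = 1 - 5 E$)
$O = 190$ ($O = - \frac{-1136 + \left(1 - -185\right)}{5} = - \frac{-1136 + \left(1 + 185\right)}{5} = - \frac{-1136 + 186}{5} = \left(- \frac{1}{5}\right) \left(-950\right) = 190$)
$\frac{1}{O} = \frac{1}{190}$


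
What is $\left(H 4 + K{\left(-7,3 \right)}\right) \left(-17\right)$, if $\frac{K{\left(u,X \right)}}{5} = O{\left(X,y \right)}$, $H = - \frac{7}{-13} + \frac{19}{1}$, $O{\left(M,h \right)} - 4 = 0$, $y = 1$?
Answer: $- \frac{21692}{13} \approx -1668.6$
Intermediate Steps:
$O{\left(M,h \right)} = 4$ ($O{\left(M,h \right)} = 4 + 0 = 4$)
$H = \frac{254}{13}$ ($H = \left(-7\right) \left(- \frac{1}{13}\right) + 19 \cdot 1 = \frac{7}{13} + 19 = \frac{254}{13} \approx 19.538$)
$K{\left(u,X \right)} = 20$ ($K{\left(u,X \right)} = 5 \cdot 4 = 20$)
$\left(H 4 + K{\left(-7,3 \right)}\right) \left(-17\right) = \left(\frac{254}{13} \cdot 4 + 20\right) \left(-17\right) = \left(\frac{1016}{13} + 20\right) \left(-17\right) = \frac{1276}{13} \left(-17\right) = - \frac{21692}{13}$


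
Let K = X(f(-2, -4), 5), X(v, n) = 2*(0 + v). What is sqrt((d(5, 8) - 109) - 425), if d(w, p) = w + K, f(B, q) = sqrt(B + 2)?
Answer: 23*I ≈ 23.0*I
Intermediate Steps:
f(B, q) = sqrt(2 + B)
X(v, n) = 2*v
K = 0 (K = 2*sqrt(2 - 2) = 2*sqrt(0) = 2*0 = 0)
d(w, p) = w (d(w, p) = w + 0 = w)
sqrt((d(5, 8) - 109) - 425) = sqrt((5 - 109) - 425) = sqrt(-104 - 425) = sqrt(-529) = 23*I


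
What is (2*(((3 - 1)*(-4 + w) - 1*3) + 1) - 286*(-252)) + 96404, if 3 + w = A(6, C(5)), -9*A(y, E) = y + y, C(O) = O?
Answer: 505316/3 ≈ 1.6844e+5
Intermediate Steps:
A(y, E) = -2*y/9 (A(y, E) = -(y + y)/9 = -2*y/9)
w = -13/3 (w = -3 - 2/9*6 = -3 - 4/3 = -13/3 ≈ -4.3333)
(2*(((3 - 1)*(-4 + w) - 1*3) + 1) - 286*(-252)) + 96404 = (2*(((3 - 1)*(-4 - 13/3) - 1*3) + 1) - 286*(-252)) + 96404 = (2*((2*(-25/3) - 3) + 1) + 72072) + 96404 = (2*((-50/3 - 3) + 1) + 72072) + 96404 = (2*(-59/3 + 1) + 72072) + 96404 = (2*(-56/3) + 72072) + 96404 = (-112/3 + 72072) + 96404 = 216104/3 + 96404 = 505316/3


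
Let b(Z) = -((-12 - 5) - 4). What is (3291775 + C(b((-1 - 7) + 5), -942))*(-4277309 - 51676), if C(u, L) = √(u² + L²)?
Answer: -14250044598375 - 12986955*√98645 ≈ -1.4254e+13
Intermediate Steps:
b(Z) = 21 (b(Z) = -(-17 - 4) = -1*(-21) = 21)
C(u, L) = √(L² + u²)
(3291775 + C(b((-1 - 7) + 5), -942))*(-4277309 - 51676) = (3291775 + √((-942)² + 21²))*(-4277309 - 51676) = (3291775 + √(887364 + 441))*(-4328985) = (3291775 + √887805)*(-4328985) = (3291775 + 3*√98645)*(-4328985) = -14250044598375 - 12986955*√98645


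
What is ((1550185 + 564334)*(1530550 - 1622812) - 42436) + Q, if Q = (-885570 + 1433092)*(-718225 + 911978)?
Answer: -89005764348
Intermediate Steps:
Q = 106084030066 (Q = 547522*193753 = 106084030066)
((1550185 + 564334)*(1530550 - 1622812) - 42436) + Q = ((1550185 + 564334)*(1530550 - 1622812) - 42436) + 106084030066 = (2114519*(-92262) - 42436) + 106084030066 = (-195089751978 - 42436) + 106084030066 = -195089794414 + 106084030066 = -89005764348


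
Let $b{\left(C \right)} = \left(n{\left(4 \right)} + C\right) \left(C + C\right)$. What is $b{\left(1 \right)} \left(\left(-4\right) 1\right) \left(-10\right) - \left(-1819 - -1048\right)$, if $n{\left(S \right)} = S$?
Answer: $1171$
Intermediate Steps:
$b{\left(C \right)} = 2 C \left(4 + C\right)$ ($b{\left(C \right)} = \left(4 + C\right) \left(C + C\right) = \left(4 + C\right) 2 C = 2 C \left(4 + C\right)$)
$b{\left(1 \right)} \left(\left(-4\right) 1\right) \left(-10\right) - \left(-1819 - -1048\right) = 2 \cdot 1 \left(4 + 1\right) \left(\left(-4\right) 1\right) \left(-10\right) - \left(-1819 - -1048\right) = 2 \cdot 1 \cdot 5 \left(-4\right) \left(-10\right) - \left(-1819 + 1048\right) = 10 \left(-4\right) \left(-10\right) - -771 = \left(-40\right) \left(-10\right) + 771 = 400 + 771 = 1171$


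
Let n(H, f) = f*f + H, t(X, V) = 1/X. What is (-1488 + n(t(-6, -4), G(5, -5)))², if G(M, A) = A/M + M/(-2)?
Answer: 313679521/144 ≈ 2.1783e+6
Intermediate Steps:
G(M, A) = -M/2 + A/M (G(M, A) = A/M + M*(-½) = A/M - M/2 = -M/2 + A/M)
n(H, f) = H + f² (n(H, f) = f² + H = H + f²)
(-1488 + n(t(-6, -4), G(5, -5)))² = (-1488 + (1/(-6) + (-½*5 - 5/5)²))² = (-1488 + (-⅙ + (-5/2 - 5*⅕)²))² = (-1488 + (-⅙ + (-5/2 - 1)²))² = (-1488 + (-⅙ + (-7/2)²))² = (-1488 + (-⅙ + 49/4))² = (-1488 + 145/12)² = (-17711/12)² = 313679521/144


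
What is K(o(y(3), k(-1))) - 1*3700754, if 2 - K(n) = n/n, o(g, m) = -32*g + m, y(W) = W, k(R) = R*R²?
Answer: -3700753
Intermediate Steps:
k(R) = R³
o(g, m) = m - 32*g
K(n) = 1 (K(n) = 2 - n/n = 2 - 1*1 = 2 - 1 = 1)
K(o(y(3), k(-1))) - 1*3700754 = 1 - 1*3700754 = 1 - 3700754 = -3700753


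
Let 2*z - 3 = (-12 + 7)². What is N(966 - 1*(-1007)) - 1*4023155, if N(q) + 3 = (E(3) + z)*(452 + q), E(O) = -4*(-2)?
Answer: -3969808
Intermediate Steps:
E(O) = 8
z = 14 (z = 3/2 + (-12 + 7)²/2 = 3/2 + (½)*(-5)² = 3/2 + (½)*25 = 3/2 + 25/2 = 14)
N(q) = 9941 + 22*q (N(q) = -3 + (8 + 14)*(452 + q) = -3 + 22*(452 + q) = -3 + (9944 + 22*q) = 9941 + 22*q)
N(966 - 1*(-1007)) - 1*4023155 = (9941 + 22*(966 - 1*(-1007))) - 1*4023155 = (9941 + 22*(966 + 1007)) - 4023155 = (9941 + 22*1973) - 4023155 = (9941 + 43406) - 4023155 = 53347 - 4023155 = -3969808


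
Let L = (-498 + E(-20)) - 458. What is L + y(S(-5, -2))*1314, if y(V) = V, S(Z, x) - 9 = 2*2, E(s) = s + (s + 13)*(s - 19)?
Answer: 16379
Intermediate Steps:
E(s) = s + (-19 + s)*(13 + s) (E(s) = s + (13 + s)*(-19 + s) = s + (-19 + s)*(13 + s))
L = -703 (L = (-498 + (-247 + (-20)² - 5*(-20))) - 458 = (-498 + (-247 + 400 + 100)) - 458 = (-498 + 253) - 458 = -245 - 458 = -703)
S(Z, x) = 13 (S(Z, x) = 9 + 2*2 = 9 + 4 = 13)
L + y(S(-5, -2))*1314 = -703 + 13*1314 = -703 + 17082 = 16379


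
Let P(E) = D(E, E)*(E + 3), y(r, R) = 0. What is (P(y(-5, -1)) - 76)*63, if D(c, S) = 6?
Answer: -3654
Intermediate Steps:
P(E) = 18 + 6*E (P(E) = 6*(E + 3) = 6*(3 + E) = 18 + 6*E)
(P(y(-5, -1)) - 76)*63 = ((18 + 6*0) - 76)*63 = ((18 + 0) - 76)*63 = (18 - 76)*63 = -58*63 = -3654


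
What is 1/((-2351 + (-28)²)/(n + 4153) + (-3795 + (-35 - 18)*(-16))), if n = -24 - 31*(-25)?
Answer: -4904/14453655 ≈ -0.00033929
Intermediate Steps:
n = 751 (n = -24 + 775 = 751)
1/((-2351 + (-28)²)/(n + 4153) + (-3795 + (-35 - 18)*(-16))) = 1/((-2351 + (-28)²)/(751 + 4153) + (-3795 + (-35 - 18)*(-16))) = 1/((-2351 + 784)/4904 + (-3795 - 53*(-16))) = 1/(-1567*1/4904 + (-3795 + 848)) = 1/(-1567/4904 - 2947) = 1/(-14453655/4904) = -4904/14453655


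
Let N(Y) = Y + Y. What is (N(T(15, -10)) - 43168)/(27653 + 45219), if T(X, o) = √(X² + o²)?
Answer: -5396/9109 + 5*√13/36436 ≈ -0.59189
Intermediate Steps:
N(Y) = 2*Y
(N(T(15, -10)) - 43168)/(27653 + 45219) = (2*√(15² + (-10)²) - 43168)/(27653 + 45219) = (2*√(225 + 100) - 43168)/72872 = (2*√325 - 43168)*(1/72872) = (2*(5*√13) - 43168)*(1/72872) = (10*√13 - 43168)*(1/72872) = (-43168 + 10*√13)*(1/72872) = -5396/9109 + 5*√13/36436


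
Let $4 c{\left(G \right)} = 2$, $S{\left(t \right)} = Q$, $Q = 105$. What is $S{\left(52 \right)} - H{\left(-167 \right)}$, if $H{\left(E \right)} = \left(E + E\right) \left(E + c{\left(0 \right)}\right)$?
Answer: $-55506$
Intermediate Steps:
$S{\left(t \right)} = 105$
$c{\left(G \right)} = \frac{1}{2}$ ($c{\left(G \right)} = \frac{1}{4} \cdot 2 = \frac{1}{2}$)
$H{\left(E \right)} = 2 E \left(\frac{1}{2} + E\right)$ ($H{\left(E \right)} = \left(E + E\right) \left(E + \frac{1}{2}\right) = 2 E \left(\frac{1}{2} + E\right)$)
$S{\left(52 \right)} - H{\left(-167 \right)} = 105 - - 167 \left(1 + 2 \left(-167\right)\right) = 105 - - 167 \left(1 - 334\right) = 105 - \left(-167\right) \left(-333\right) = 105 - 55611 = -55506$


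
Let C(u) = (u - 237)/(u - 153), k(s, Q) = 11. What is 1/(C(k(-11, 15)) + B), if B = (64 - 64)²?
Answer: 71/113 ≈ 0.62832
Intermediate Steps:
C(u) = (-237 + u)/(-153 + u)
B = 0 (B = 0² = 0)
1/(C(k(-11, 15)) + B) = 1/((-237 + 11)/(-153 + 11) + 0) = 1/(-226/(-142) + 0) = 1/(-1/142*(-226) + 0) = 1/(113/71 + 0) = 1/(113/71) = 71/113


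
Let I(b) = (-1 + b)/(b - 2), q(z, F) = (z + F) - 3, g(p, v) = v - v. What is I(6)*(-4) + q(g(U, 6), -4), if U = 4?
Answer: -12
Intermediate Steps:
g(p, v) = 0
q(z, F) = -3 + F + z (q(z, F) = (F + z) - 3 = -3 + F + z)
I(b) = (-1 + b)/(-2 + b)
I(6)*(-4) + q(g(U, 6), -4) = ((-1 + 6)/(-2 + 6))*(-4) + (-3 - 4 + 0) = (5/4)*(-4) - 7 = -5 - 7 = -12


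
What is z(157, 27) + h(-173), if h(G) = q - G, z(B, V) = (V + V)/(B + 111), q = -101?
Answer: 9675/134 ≈ 72.202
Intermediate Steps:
z(B, V) = 2*V/(111 + B) (z(B, V) = (2*V)/(111 + B) = 2*V/(111 + B))
h(G) = -101 - G
z(157, 27) + h(-173) = 2*27/(111 + 157) + (-101 - 1*(-173)) = 2*27/268 + (-101 + 173) = 2*27*(1/268) + 72 = 27/134 + 72 = 9675/134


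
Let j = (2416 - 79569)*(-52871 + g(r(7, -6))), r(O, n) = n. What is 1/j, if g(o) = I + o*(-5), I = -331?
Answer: 1/4102379316 ≈ 2.4376e-10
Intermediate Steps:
g(o) = -331 - 5*o (g(o) = -331 + o*(-5) = -331 - 5*o)
j = 4102379316 (j = (2416 - 79569)*(-52871 + (-331 - 5*(-6))) = -77153*(-52871 + (-331 + 30)) = -77153*(-52871 - 301) = -77153*(-53172) = 4102379316)
1/j = 1/4102379316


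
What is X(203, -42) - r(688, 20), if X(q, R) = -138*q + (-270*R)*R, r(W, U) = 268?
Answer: -504562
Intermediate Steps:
X(q, R) = -270*R² - 138*q (X(q, R) = -138*q - 270*R² = -270*R² - 138*q)
X(203, -42) - r(688, 20) = (-270*(-42)² - 138*203) - 1*268 = (-270*1764 - 28014) - 268 = (-476280 - 28014) - 268 = -504294 - 268 = -504562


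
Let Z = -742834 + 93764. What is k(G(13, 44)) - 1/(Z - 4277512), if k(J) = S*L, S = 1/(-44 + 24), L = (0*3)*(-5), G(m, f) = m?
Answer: 1/4926582 ≈ 2.0298e-7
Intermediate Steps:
Z = -649070
L = 0 (L = 0*(-5) = 0)
S = -1/20 (S = 1/(-20) = -1/20 ≈ -0.050000)
k(J) = 0 (k(J) = -1/20*0 = 0)
k(G(13, 44)) - 1/(Z - 4277512) = 0 - 1/(-649070 - 4277512) = 0 - 1/(-4926582) = 0 - 1*(-1/4926582) = 0 + 1/4926582 = 1/4926582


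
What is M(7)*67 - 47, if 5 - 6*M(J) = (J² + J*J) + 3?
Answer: -1119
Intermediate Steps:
M(J) = ⅓ - J²/3 (M(J) = ⅚ - ((J² + J*J) + 3)/6 = ⅚ - ((J² + J²) + 3)/6 = ⅚ - (2*J² + 3)/6 = ⅚ - (3 + 2*J²)/6 = ⅚ + (-½ - J²/3) = ⅓ - J²/3)
M(7)*67 - 47 = (⅓ - ⅓*7²)*67 - 47 = (⅓ - ⅓*49)*67 - 47 = (⅓ - 49/3)*67 - 47 = -16*67 - 47 = -1072 - 47 = -1119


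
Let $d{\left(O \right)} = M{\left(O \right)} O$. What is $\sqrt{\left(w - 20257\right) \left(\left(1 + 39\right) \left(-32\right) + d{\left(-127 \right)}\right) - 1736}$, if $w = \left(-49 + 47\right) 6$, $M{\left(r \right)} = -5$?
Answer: $\sqrt{13071769} \approx 3615.5$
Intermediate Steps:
$d{\left(O \right)} = - 5 O$
$w = -12$ ($w = \left(-2\right) 6 = -12$)
$\sqrt{\left(w - 20257\right) \left(\left(1 + 39\right) \left(-32\right) + d{\left(-127 \right)}\right) - 1736} = \sqrt{\left(-12 - 20257\right) \left(\left(1 + 39\right) \left(-32\right) - -635\right) - 1736} = \sqrt{- 20269 \left(40 \left(-32\right) + 635\right) - 1736} = \sqrt{- 20269 \left(-1280 + 635\right) - 1736} = \sqrt{\left(-20269\right) \left(-645\right) - 1736} = \sqrt{13073505 - 1736} = \sqrt{13071769}$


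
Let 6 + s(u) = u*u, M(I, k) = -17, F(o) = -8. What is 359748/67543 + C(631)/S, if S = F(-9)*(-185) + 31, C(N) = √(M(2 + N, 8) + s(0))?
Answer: 359748/67543 + I*√23/1511 ≈ 5.3262 + 0.0031739*I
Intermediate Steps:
s(u) = -6 + u² (s(u) = -6 + u*u = -6 + u²)
C(N) = I*√23 (C(N) = √(-17 + (-6 + 0²)) = √(-17 + (-6 + 0)) = √(-17 - 6) = √(-23) = I*√23)
S = 1511 (S = -8*(-185) + 31 = 1480 + 31 = 1511)
359748/67543 + C(631)/S = 359748/67543 + (I*√23)/1511 = 359748*(1/67543) + (I*√23)*(1/1511) = 359748/67543 + I*√23/1511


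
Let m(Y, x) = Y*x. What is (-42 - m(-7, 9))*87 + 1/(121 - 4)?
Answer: 213760/117 ≈ 1827.0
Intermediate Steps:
(-42 - m(-7, 9))*87 + 1/(121 - 4) = (-42 - (-7)*9)*87 + 1/(121 - 4) = (-42 - 1*(-63))*87 + 1/117 = (-42 + 63)*87 + 1/117 = 21*87 + 1/117 = 1827 + 1/117 = 213760/117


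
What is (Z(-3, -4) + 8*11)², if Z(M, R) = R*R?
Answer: 10816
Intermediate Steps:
Z(M, R) = R²
(Z(-3, -4) + 8*11)² = ((-4)² + 8*11)² = (16 + 88)² = 104² = 10816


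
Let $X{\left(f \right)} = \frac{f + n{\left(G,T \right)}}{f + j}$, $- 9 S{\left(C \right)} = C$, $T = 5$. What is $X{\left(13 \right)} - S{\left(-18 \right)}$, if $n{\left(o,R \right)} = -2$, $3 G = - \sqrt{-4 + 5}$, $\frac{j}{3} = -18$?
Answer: $- \frac{93}{41} \approx -2.2683$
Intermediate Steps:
$j = -54$ ($j = 3 \left(-18\right) = -54$)
$S{\left(C \right)} = - \frac{C}{9}$
$G = - \frac{1}{3}$ ($G = \frac{\left(-1\right) \sqrt{-4 + 5}}{3} = \frac{\left(-1\right) \sqrt{1}}{3} = \frac{\left(-1\right) 1}{3} = \frac{1}{3} \left(-1\right) = - \frac{1}{3} \approx -0.33333$)
$X{\left(f \right)} = \frac{-2 + f}{-54 + f}$ ($X{\left(f \right)} = \frac{f - 2}{f - 54} = \frac{-2 + f}{-54 + f}$)
$X{\left(13 \right)} - S{\left(-18 \right)} = \frac{-2 + 13}{-54 + 13} - \left(- \frac{1}{9}\right) \left(-18\right) = \frac{1}{-41} \cdot 11 - 2 = \left(- \frac{1}{41}\right) 11 - 2 = - \frac{11}{41} - 2 = - \frac{93}{41}$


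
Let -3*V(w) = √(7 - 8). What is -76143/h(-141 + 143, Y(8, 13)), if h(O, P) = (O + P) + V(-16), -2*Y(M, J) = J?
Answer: 12335166/733 - 913716*I/733 ≈ 16828.0 - 1246.5*I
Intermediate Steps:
V(w) = -I/3 (V(w) = -√(7 - 8)/3 = -I/3)
Y(M, J) = -J/2
h(O, P) = O + P - I/3 (h(O, P) = (O + P) - I/3 = O + P - I/3)
-76143/h(-141 + 143, Y(8, 13)) = -76143/((-141 + 143) - ½*13 - I/3) = -76143/(2 - 13/2 - I/3) = -76143*36*(-9/2 + I/3)/733 = -2741148*(-9/2 + I/3)/733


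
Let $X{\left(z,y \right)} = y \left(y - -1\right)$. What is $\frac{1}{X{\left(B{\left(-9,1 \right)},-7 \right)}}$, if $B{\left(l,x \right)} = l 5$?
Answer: $\frac{1}{42} \approx 0.02381$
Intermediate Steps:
$B{\left(l,x \right)} = 5 l$
$X{\left(z,y \right)} = y \left(1 + y\right)$ ($X{\left(z,y \right)} = y \left(y + \left(-2 + 3\right)\right) = y \left(y + 1\right) = y \left(1 + y\right)$)
$\frac{1}{X{\left(B{\left(-9,1 \right)},-7 \right)}} = \frac{1}{\left(-7\right) \left(1 - 7\right)} = \frac{1}{\left(-7\right) \left(-6\right)} = \frac{1}{42}$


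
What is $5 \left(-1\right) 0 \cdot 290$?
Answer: $0$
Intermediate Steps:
$5 \left(-1\right) 0 \cdot 290 = \left(-5\right) 0 \cdot 290 = 0 \cdot 290 = 0$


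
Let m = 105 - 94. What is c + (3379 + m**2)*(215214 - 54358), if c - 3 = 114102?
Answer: 563110105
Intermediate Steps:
m = 11
c = 114105 (c = 3 + 114102 = 114105)
c + (3379 + m**2)*(215214 - 54358) = 114105 + (3379 + 11**2)*(215214 - 54358) = 114105 + (3379 + 121)*160856 = 114105 + 3500*160856 = 114105 + 562996000 = 563110105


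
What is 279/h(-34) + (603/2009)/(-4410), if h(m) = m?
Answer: -68663167/8367485 ≈ -8.2059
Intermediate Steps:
279/h(-34) + (603/2009)/(-4410) = 279/(-34) + (603/2009)/(-4410) = 279*(-1/34) + (603*(1/2009))*(-1/4410) = -279/34 + (603/2009)*(-1/4410) = -279/34 - 67/984410 = -68663167/8367485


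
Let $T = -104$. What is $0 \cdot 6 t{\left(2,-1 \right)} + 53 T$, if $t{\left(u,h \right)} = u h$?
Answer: $-5512$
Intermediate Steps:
$t{\left(u,h \right)} = h u$
$0 \cdot 6 t{\left(2,-1 \right)} + 53 T = 0 \cdot 6 \left(\left(-1\right) 2\right) + 53 \left(-104\right) = 0 \left(-2\right) - 5512 = 0 - 5512 = -5512$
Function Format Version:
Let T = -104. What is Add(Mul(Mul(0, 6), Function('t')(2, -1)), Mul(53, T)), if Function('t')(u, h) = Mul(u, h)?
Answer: -5512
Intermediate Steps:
Function('t')(u, h) = Mul(h, u)
Add(Mul(Mul(0, 6), Function('t')(2, -1)), Mul(53, T)) = Add(Mul(Mul(0, 6), Mul(-1, 2)), Mul(53, -104)) = Add(Mul(0, -2), -5512) = Add(0, -5512) = -5512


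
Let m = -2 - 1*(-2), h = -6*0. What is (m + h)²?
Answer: 0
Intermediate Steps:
h = 0
m = 0 (m = -2 + 2 = 0)
(m + h)² = (0 + 0)² = 0² = 0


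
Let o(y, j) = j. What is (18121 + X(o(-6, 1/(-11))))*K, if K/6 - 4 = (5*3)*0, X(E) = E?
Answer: 4783920/11 ≈ 4.3490e+5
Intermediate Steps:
K = 24 (K = 24 + 6*((5*3)*0) = 24 + 6*(15*0) = 24 + 6*0 = 24 + 0 = 24)
(18121 + X(o(-6, 1/(-11))))*K = (18121 + 1/(-11))*24 = (18121 - 1/11)*24 = (199330/11)*24 = 4783920/11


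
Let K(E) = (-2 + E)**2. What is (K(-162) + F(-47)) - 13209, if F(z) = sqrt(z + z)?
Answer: 13687 + I*sqrt(94) ≈ 13687.0 + 9.6954*I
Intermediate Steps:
F(z) = sqrt(2)*sqrt(z) (F(z) = sqrt(2*z) = sqrt(2)*sqrt(z))
(K(-162) + F(-47)) - 13209 = ((-2 - 162)**2 + sqrt(2)*sqrt(-47)) - 13209 = ((-164)**2 + sqrt(2)*(I*sqrt(47))) - 13209 = (26896 + I*sqrt(94)) - 13209 = 13687 + I*sqrt(94)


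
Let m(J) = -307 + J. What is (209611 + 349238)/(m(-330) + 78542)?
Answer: 558849/77905 ≈ 7.1735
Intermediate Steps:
(209611 + 349238)/(m(-330) + 78542) = (209611 + 349238)/((-307 - 330) + 78542) = 558849/(-637 + 78542) = 558849/77905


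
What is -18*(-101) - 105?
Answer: 1713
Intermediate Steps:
-18*(-101) - 105 = 1818 - 105 = 1713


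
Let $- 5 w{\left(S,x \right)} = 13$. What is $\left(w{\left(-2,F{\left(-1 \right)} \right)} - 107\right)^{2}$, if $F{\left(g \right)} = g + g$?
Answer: $\frac{300304}{25} \approx 12012.0$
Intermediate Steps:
$F{\left(g \right)} = 2 g$
$w{\left(S,x \right)} = - \frac{13}{5}$ ($w{\left(S,x \right)} = \left(- \frac{1}{5}\right) 13 = - \frac{13}{5}$)
$\left(w{\left(-2,F{\left(-1 \right)} \right)} - 107\right)^{2} = \left(- \frac{13}{5} - 107\right)^{2} = \left(- \frac{548}{5}\right)^{2} = \frac{300304}{25}$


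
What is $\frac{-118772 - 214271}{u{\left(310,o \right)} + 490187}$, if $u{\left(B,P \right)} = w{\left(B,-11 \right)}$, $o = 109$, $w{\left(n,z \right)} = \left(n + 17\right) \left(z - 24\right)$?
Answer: $- \frac{333043}{478742} \approx -0.69566$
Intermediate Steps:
$w{\left(n,z \right)} = \left(-24 + z\right) \left(17 + n\right)$ ($w{\left(n,z \right)} = \left(17 + n\right) \left(-24 + z\right) = \left(-24 + z\right) \left(17 + n\right)$)
$u{\left(B,P \right)} = -595 - 35 B$ ($u{\left(B,P \right)} = -408 - 24 B + 17 \left(-11\right) + B \left(-11\right) = -408 - 24 B - 187 - 11 B = -595 - 35 B$)
$\frac{-118772 - 214271}{u{\left(310,o \right)} + 490187} = \frac{-118772 - 214271}{\left(-595 - 10850\right) + 490187} = - \frac{333043}{\left(-595 - 10850\right) + 490187} = - \frac{333043}{-11445 + 490187} = - \frac{333043}{478742}$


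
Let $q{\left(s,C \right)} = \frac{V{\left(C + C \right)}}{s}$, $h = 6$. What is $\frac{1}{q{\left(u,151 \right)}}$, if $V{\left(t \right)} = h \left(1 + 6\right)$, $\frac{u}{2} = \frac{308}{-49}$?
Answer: $- \frac{44}{147} \approx -0.29932$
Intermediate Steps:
$u = - \frac{88}{7}$ ($u = 2 \frac{308}{-49} = 2 \cdot 308 \left(- \frac{1}{49}\right) = 2 \left(- \frac{44}{7}\right) = - \frac{88}{7} \approx -12.571$)
$V{\left(t \right)} = 42$ ($V{\left(t \right)} = 6 \left(1 + 6\right) = 6 \cdot 7 = 42$)
$q{\left(s,C \right)} = \frac{42}{s}$
$\frac{1}{q{\left(u,151 \right)}} = \frac{1}{42 \frac{1}{- \frac{88}{7}}} = \frac{1}{42 \left(- \frac{7}{88}\right)} = \frac{1}{- \frac{147}{44}} = - \frac{44}{147}$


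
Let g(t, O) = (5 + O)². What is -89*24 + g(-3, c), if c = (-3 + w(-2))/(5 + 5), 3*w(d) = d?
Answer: -1903079/900 ≈ -2114.5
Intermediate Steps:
w(d) = d/3
c = -11/30 (c = (-3 + (⅓)*(-2))/(5 + 5) = (-3 - ⅔)/10 = -11/3*⅒ = -11/30 ≈ -0.36667)
-89*24 + g(-3, c) = -89*24 + (5 - 11/30)² = -2136 + (139/30)² = -2136 + 19321/900 = -1903079/900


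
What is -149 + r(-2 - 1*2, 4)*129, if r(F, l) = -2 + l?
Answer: 109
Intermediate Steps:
-149 + r(-2 - 1*2, 4)*129 = -149 + (-2 + 4)*129 = -149 + 2*129 = -149 + 258 = 109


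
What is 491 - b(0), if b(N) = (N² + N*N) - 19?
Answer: 510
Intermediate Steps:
b(N) = -19 + 2*N² (b(N) = (N² + N²) - 19 = 2*N² - 19 = -19 + 2*N²)
491 - b(0) = 491 - (-19 + 2*0²) = 491 - (-19 + 2*0) = 491 - (-19 + 0) = 491 - 1*(-19) = 491 + 19 = 510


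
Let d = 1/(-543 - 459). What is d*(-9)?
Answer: 3/334 ≈ 0.0089820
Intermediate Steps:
d = -1/1002 (d = 1/(-1002) = -1/1002 ≈ -0.00099800)
d*(-9) = -1/1002*(-9) = 3/334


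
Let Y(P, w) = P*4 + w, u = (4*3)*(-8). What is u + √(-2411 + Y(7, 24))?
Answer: -96 + I*√2359 ≈ -96.0 + 48.57*I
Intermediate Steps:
u = -96 (u = 12*(-8) = -96)
Y(P, w) = w + 4*P (Y(P, w) = 4*P + w = w + 4*P)
u + √(-2411 + Y(7, 24)) = -96 + √(-2411 + (24 + 4*7)) = -96 + √(-2411 + (24 + 28)) = -96 + √(-2411 + 52) = -96 + √(-2359) = -96 + I*√2359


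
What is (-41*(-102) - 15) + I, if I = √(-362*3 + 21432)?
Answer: 4167 + √20346 ≈ 4309.6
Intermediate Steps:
I = √20346 (I = √(-1086 + 21432) = √20346 ≈ 142.64)
(-41*(-102) - 15) + I = (-41*(-102) - 15) + √20346 = (4182 - 15) + √20346 = 4167 + √20346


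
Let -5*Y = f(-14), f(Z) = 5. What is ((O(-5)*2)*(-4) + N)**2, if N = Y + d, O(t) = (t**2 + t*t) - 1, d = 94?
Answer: 89401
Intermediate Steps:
O(t) = -1 + 2*t**2 (O(t) = (t**2 + t**2) - 1 = 2*t**2 - 1 = -1 + 2*t**2)
Y = -1 (Y = -1/5*5 = -1)
N = 93 (N = -1 + 94 = 93)
((O(-5)*2)*(-4) + N)**2 = (((-1 + 2*(-5)**2)*2)*(-4) + 93)**2 = (((-1 + 2*25)*2)*(-4) + 93)**2 = (((-1 + 50)*2)*(-4) + 93)**2 = ((49*2)*(-4) + 93)**2 = (98*(-4) + 93)**2 = (-392 + 93)**2 = (-299)**2 = 89401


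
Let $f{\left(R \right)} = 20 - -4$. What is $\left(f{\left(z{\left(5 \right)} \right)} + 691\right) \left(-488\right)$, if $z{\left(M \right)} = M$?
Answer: $-348920$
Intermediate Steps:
$f{\left(R \right)} = 24$ ($f{\left(R \right)} = 20 + 4 = 24$)
$\left(f{\left(z{\left(5 \right)} \right)} + 691\right) \left(-488\right) = \left(24 + 691\right) \left(-488\right) = 715 \left(-488\right) = -348920$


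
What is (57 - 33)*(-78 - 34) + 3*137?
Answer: -2277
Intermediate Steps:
(57 - 33)*(-78 - 34) + 3*137 = 24*(-112) + 411 = -2688 + 411 = -2277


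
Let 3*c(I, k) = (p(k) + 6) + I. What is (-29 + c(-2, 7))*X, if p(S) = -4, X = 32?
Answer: -928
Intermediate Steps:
c(I, k) = 2/3 + I/3 (c(I, k) = ((-4 + 6) + I)/3 = (2 + I)/3 = 2/3 + I/3)
(-29 + c(-2, 7))*X = (-29 + (2/3 + (1/3)*(-2)))*32 = (-29 + (2/3 - 2/3))*32 = (-29 + 0)*32 = -29*32 = -928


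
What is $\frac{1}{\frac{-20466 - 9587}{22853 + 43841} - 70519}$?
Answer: $- \frac{66694}{4703224239} \approx -1.418 \cdot 10^{-5}$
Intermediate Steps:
$\frac{1}{\frac{-20466 - 9587}{22853 + 43841} - 70519} = \frac{1}{- \frac{30053}{66694} - 70519} = \frac{1}{- \frac{4703224239}{66694}} = - \frac{66694}{4703224239}$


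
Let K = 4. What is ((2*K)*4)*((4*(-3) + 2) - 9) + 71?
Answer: -537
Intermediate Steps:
((2*K)*4)*((4*(-3) + 2) - 9) + 71 = ((2*4)*4)*((4*(-3) + 2) - 9) + 71 = (8*4)*((-12 + 2) - 9) + 71 = 32*(-10 - 9) + 71 = 32*(-19) + 71 = -608 + 71 = -537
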